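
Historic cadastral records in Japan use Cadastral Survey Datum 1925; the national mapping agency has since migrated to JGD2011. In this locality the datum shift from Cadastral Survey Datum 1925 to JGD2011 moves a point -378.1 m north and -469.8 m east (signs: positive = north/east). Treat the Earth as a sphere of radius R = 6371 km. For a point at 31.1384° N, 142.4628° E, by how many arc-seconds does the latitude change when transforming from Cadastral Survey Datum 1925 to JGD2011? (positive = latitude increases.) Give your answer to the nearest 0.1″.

Δφ = -12.2″

On a sphere of radius R, 1 rad of latitude = R, so Δφ = ΔN / R = -378.1 / 6371000 = -5.9347e-05 rad = -12.241″.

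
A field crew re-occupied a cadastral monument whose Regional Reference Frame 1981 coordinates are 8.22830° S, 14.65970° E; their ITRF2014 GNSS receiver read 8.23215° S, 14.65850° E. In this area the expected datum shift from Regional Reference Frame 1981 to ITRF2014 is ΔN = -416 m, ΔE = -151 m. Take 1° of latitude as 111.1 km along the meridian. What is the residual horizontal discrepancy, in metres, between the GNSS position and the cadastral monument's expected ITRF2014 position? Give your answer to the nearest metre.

22 m

Observed coordinate differences: Δφ = -0.00385°, Δλ = -0.00120°.
Converting to metres (1° lat = 111100 m, cos φ = 0.989706): observed ΔN = -427.7 m, observed ΔE = -131.9 m.
Subtracting the expected shift leaves a residual of -427.7 − (-416) = -11.7 m north and -131.9 − (-151) = 19.1 m east.
Residual distance = √((-11.7)² + 19.1²) = 22.4 m.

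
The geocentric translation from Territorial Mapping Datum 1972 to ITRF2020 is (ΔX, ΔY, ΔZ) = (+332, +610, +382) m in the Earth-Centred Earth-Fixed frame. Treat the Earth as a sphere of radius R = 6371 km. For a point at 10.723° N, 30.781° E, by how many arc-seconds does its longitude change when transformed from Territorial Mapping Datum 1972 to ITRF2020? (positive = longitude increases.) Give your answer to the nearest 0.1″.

sin φ = 0.186061, cos φ = 0.982538, sin λ = 0.511758, cos λ = 0.859130.
East component: ΔE = −sin λ·ΔX + cos λ·ΔY = −(0.511758)(332) + (0.859130)(610) = 354.17 m.
1° of latitude spans πR/180 = 111195 m; at latitude φ, 1° of longitude spans that × cos φ = 109253.3 m, so Δλ = 354.17 / 109253.3 × 3600 = 11.670″.

Δλ = 11.7″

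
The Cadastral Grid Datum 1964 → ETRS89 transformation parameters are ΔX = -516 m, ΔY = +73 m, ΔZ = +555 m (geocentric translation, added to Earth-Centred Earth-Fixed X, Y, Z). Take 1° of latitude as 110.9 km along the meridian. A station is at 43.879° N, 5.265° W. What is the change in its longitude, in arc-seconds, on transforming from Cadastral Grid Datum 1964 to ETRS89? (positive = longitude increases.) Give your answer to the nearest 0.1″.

Δλ = 1.1″

sin φ = 0.693138, cos φ = 0.720805, sin λ = -0.091762, cos λ = 0.995781.
East component: ΔE = −sin λ·ΔX + cos λ·ΔY = −(-0.091762)(-516) + (0.995781)(73) = 25.34 m.
1° of latitude spans 110900 m; at latitude φ, 1° of longitude spans that × cos φ = 79937.3 m, so Δλ = 25.34 / 79937.3 × 3600 = 1.141″.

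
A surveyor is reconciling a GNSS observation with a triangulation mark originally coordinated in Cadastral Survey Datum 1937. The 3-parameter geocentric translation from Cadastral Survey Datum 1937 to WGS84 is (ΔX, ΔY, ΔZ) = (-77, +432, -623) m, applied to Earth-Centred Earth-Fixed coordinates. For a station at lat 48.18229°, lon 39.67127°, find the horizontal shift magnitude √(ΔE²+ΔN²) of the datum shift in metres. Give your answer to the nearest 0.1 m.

At φ = 48.18229°, λ = 39.67127°: sin φ = 0.745270, cos φ = 0.666763, sin λ = 0.638382, cos λ = 0.769720.
ΔE = −sin λ·ΔX + cos λ·ΔY = −(0.638382)·(-77) + (0.769720)·(432) = 381.67 m.
ΔN = −sin φ cos λ·ΔX − sin φ sin λ·ΔY + cos φ·ΔZ = −(0.745270)(0.769720)(-77) − (0.745270)(0.638382)(432) + (0.666763)(-623) = -576.75 m.
Horizontal magnitude = √(ΔE² + ΔN²) = √(381.67² + (-576.75)²) = 691.61 m.

691.6 m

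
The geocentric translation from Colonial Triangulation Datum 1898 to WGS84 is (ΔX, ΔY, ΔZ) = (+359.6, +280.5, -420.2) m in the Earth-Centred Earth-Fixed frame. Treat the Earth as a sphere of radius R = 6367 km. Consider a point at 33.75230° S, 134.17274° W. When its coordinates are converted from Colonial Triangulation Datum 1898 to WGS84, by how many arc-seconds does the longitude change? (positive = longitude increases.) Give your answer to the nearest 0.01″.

sin φ = -0.555604, cos φ = 0.831447, sin λ = -0.717242, cos λ = -0.696824.
East component: ΔE = −sin λ·ΔX + cos λ·ΔY = −(-0.717242)(359.6) + (-0.696824)(280.5) = 62.46 m.
1° of latitude spans πR/180 = 111125 m; at latitude φ, 1° of longitude spans that × cos φ = 92394.7 m, so Δλ = 62.46 / 92394.7 × 3600 = 2.434″.

Δλ = 2.43″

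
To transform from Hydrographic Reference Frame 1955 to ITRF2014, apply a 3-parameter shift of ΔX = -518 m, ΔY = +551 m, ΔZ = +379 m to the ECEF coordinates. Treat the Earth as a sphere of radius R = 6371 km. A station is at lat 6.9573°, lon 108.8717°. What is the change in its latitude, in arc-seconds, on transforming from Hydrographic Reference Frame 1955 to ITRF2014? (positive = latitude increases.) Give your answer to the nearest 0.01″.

sin φ = 0.121130, cos φ = 0.992637, sin λ = 0.946245, cos λ = -0.323450.
North component: ΔN = −sin φ cos λ·ΔX − sin φ sin λ·ΔY + cos φ·ΔZ = −(0.121130)(-0.323450)(-518) − (0.121130)(0.946245)(551) + (0.992637)(379) = 292.76 m.
1° of latitude spans πR/180 = 111195 m, so Δφ = 292.76 / 111195 × 3600 = 9.478″.

Δφ = 9.48″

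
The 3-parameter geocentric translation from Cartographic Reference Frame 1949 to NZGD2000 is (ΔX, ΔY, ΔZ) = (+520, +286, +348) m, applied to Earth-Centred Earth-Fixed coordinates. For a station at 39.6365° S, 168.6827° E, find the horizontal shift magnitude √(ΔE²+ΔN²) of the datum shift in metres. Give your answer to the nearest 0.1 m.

At φ = -39.6365°, λ = 168.6827°: sin φ = -0.637915, cos φ = 0.770107, sin λ = 0.196242, cos λ = -0.980555.
ΔE = −sin λ·ΔX + cos λ·ΔY = −(0.196242)·(520) + (-0.980555)·(286) = -382.48 m.
ΔN = −sin φ cos λ·ΔX − sin φ sin λ·ΔY + cos φ·ΔZ = −(-0.637915)(-0.980555)(520) − (-0.637915)(0.196242)(286) + (0.770107)(348) = -21.47 m.
Horizontal magnitude = √(ΔE² + ΔN²) = √((-382.48)² + (-21.47)²) = 383.09 m.

383.1 m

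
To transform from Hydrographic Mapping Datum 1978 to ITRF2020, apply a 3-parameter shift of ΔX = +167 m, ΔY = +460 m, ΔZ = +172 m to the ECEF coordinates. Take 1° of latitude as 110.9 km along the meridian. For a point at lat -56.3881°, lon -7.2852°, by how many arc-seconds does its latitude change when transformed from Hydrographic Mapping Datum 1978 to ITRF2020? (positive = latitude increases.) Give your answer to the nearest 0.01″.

sin φ = -0.832806, cos φ = 0.553565, sin λ = -0.126808, cos λ = 0.991927.
North component: ΔN = −sin φ cos λ·ΔX − sin φ sin λ·ΔY + cos φ·ΔZ = −(-0.832806)(0.991927)(167) − (-0.832806)(-0.126808)(460) + (0.553565)(172) = 184.59 m.
1° of latitude spans 110900 m, so Δφ = 184.59 / 110900 × 3600 = 5.992″.

Δφ = 5.99″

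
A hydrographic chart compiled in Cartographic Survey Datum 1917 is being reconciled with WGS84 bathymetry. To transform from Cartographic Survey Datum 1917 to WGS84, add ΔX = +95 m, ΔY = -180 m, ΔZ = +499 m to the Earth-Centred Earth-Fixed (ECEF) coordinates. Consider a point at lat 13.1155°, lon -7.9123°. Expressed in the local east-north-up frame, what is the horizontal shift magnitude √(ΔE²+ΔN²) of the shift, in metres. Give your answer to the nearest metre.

At φ = 13.1155°, λ = -7.9123°: sin φ = 0.226915, cos φ = 0.973915, sin λ = -0.137657, cos λ = 0.990480.
ΔE = −sin λ·ΔX + cos λ·ΔY = −(-0.137657)·(95) + (0.990480)·(-180) = -165.21 m.
ΔN = −sin φ cos λ·ΔX − sin φ sin λ·ΔY + cos φ·ΔZ = −(0.226915)(0.990480)(95) − (0.226915)(-0.137657)(-180) + (0.973915)(499) = 459.01 m.
Horizontal magnitude = √(ΔE² + ΔN²) = √((-165.21)² + 459.01²) = 487.84 m.

488 m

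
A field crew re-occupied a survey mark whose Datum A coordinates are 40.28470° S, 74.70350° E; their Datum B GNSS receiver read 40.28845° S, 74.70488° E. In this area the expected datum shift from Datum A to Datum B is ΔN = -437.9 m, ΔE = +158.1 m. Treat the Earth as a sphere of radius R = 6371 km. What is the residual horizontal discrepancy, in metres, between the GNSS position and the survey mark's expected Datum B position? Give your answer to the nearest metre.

Observed coordinate differences: Δφ = -0.00375°, Δλ = +0.00138°.
Converting to metres (1° lat = 111195 m, cos φ = 0.762841): observed ΔN = -417.0 m, observed ΔE = 117.1 m.
Subtracting the expected shift leaves a residual of -417.0 − (-437.9) = 20.9 m north and 117.1 − (158.1) = -41.0 m east.
Residual distance = √(20.9² + (-41.0)²) = 46.1 m.

46 m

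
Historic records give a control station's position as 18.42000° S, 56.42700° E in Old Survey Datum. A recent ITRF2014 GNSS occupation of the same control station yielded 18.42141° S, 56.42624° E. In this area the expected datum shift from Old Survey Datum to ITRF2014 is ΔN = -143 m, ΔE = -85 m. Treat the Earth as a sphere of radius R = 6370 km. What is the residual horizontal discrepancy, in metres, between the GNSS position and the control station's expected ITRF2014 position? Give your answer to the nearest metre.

Observed coordinate differences: Δφ = -0.00141°, Δλ = -0.00076°.
Converting to metres (1° lat = 111177 m, cos φ = 0.948766): observed ΔN = -156.8 m, observed ΔE = -80.2 m.
Subtracting the expected shift leaves a residual of -156.8 − (-143) = -13.8 m north and -80.2 − (-85) = 4.8 m east.
Residual distance = √((-13.8)² + 4.8²) = 14.6 m.

15 m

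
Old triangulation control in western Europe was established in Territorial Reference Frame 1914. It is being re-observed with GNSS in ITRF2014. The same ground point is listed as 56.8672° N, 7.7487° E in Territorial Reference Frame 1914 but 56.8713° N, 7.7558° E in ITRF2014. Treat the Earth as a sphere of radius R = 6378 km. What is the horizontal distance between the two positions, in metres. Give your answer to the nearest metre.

628 m

Δφ = 56.8713° − 56.8672° = +0.0041°; Δλ = 7.7558° − 7.7487° = +0.0071°.
1° along a meridian = πR/180 = 111317 m.
ΔN = Δφ × 111317 = 456.4 m; ΔE = Δλ × 111317 × cos(56.8672°) = +0.0071 × 111317 × 0.546581 = 432.0 m.
Distance = √(ΔE² + ΔN²) = √(432.0² + 456.4²) = 628.4 m.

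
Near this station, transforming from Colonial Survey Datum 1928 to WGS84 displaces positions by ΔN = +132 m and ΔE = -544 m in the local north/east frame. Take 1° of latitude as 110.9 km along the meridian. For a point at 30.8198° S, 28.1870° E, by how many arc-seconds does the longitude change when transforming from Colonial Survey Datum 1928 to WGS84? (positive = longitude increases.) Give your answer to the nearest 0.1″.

At latitude -30.8198°, cos φ = 0.858783.
1° of longitude at this latitude = 110.9 × cos φ = 95.24 km, so Δλ = -544.0 / 95239.0 = -0.0057119° = -20.563″.

Δλ = -20.6″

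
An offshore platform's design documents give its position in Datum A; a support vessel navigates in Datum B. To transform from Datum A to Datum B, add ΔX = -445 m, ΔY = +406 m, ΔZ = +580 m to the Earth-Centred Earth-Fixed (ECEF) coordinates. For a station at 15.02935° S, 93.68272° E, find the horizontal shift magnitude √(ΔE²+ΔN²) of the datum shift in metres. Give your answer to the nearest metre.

792 m

At φ = -15.02935°, λ = 93.68272°: sin φ = -0.259314, cos φ = 0.965793, sin λ = 0.997935, cos λ = -0.064231.
ΔE = −sin λ·ΔX + cos λ·ΔY = −(0.997935)·(-445) + (-0.064231)·(406) = 418.00 m.
ΔN = −sin φ cos λ·ΔX − sin φ sin λ·ΔY + cos φ·ΔZ = −(-0.259314)(-0.064231)(-445) − (-0.259314)(0.997935)(406) + (0.965793)(580) = 672.64 m.
Horizontal magnitude = √(ΔE² + ΔN²) = √(418.00² + 672.64²) = 791.94 m.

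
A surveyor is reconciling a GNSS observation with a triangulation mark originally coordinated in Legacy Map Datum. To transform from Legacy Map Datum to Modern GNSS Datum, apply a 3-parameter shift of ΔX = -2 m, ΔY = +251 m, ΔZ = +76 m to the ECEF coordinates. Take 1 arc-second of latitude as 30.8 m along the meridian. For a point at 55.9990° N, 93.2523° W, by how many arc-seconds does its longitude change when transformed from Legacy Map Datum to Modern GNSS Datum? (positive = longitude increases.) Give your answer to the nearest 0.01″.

sin φ = 0.829028, cos φ = 0.559207, sin λ = -0.998389, cos λ = -0.056733.
East component: ΔE = −sin λ·ΔX + cos λ·ΔY = −(-0.998389)(-2) + (-0.056733)(251) = -16.24 m.
1° of latitude spans 3600 × 30.80 = 110880 m; at latitude φ, 1° of longitude spans that × cos φ = 62004.9 m, so Δλ = -16.24 / 62004.9 × 3600 = -0.943″.

Δλ = -0.94″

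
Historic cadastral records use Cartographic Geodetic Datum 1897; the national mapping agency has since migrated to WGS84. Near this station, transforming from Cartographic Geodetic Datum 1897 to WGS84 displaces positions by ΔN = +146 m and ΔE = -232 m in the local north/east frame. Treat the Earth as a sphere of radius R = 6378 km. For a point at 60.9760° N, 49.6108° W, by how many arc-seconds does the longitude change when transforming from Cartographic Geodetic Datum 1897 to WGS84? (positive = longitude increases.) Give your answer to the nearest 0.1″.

At latitude 60.9760°, cos φ = 0.485176.
One radian of longitude at latitude φ spans R cos φ, so Δλ = ΔE / (R cos φ) = -232.0 / (6378000 × 0.485176) = -7.4973e-05 rad = -15.464″.

Δλ = -15.5″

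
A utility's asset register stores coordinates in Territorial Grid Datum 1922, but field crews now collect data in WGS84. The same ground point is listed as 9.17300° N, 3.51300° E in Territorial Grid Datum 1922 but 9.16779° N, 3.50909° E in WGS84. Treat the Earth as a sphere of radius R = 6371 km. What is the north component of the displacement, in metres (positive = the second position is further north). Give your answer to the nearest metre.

Δφ = 9.16779° − 9.17300° = -0.00521°; Δλ = 3.50909° − 3.51300° = -0.00391°.
1° along a meridian = πR/180 = 111195 m.
ΔN = Δφ × 111195 = -579.3 m; ΔE = Δλ × 111195 × cos(9.17300°) = -0.00391 × 111195 × 0.987211 = -429.2 m.

ΔN = -579 m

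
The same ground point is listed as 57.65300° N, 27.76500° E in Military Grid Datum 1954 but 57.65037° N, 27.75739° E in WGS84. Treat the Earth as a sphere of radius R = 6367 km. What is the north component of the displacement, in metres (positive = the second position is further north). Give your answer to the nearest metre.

ΔN = -292 m

Δφ = 57.65037° − 57.65300° = -0.00263°; Δλ = 27.75739° − 27.76500° = -0.00761°.
1° along a meridian = πR/180 = 111125 m.
ΔN = Δφ × 111125 = -292.3 m; ΔE = Δλ × 111125 × cos(57.65300°) = -0.00761 × 111125 × 0.535046 = -452.5 m.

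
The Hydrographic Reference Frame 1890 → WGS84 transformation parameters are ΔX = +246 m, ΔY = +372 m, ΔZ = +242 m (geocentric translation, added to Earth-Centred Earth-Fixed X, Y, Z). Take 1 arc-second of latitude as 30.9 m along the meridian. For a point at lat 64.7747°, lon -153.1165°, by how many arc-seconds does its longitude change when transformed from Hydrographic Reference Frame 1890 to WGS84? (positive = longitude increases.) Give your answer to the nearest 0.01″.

Δλ = -16.75″

sin φ = 0.904639, cos φ = 0.426179, sin λ = -0.452178, cos λ = -0.891928.
East component: ΔE = −sin λ·ΔX + cos λ·ΔY = −(-0.452178)(246) + (-0.891928)(372) = -220.56 m.
1° of latitude spans 3600 × 30.90 = 111240 m; at latitude φ, 1° of longitude spans that × cos φ = 47408.1 m, so Δλ = -220.56 / 47408.1 × 3600 = -16.749″.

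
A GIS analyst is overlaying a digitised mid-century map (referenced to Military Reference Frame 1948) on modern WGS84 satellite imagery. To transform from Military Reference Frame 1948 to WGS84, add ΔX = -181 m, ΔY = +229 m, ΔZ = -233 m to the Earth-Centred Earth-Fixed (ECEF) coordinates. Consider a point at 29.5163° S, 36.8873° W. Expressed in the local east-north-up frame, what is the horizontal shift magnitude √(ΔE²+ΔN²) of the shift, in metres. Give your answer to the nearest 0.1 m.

The local east axis at (φ, λ) is (−sin λ, cos λ, 0), so ΔE = −sin(-36.8873°)·(-181) + cos(-36.8873°)·229 = 74.51 m.
The local north axis is (−sin φ cos λ, −sin φ sin λ, cos φ), giving ΔN = -71.323 − 67.720 − 202.760 = -341.80 m.
Horizontal magnitude = √(ΔE² + ΔN²) = √(74.51² + (-341.80)²) = 349.83 m.

349.8 m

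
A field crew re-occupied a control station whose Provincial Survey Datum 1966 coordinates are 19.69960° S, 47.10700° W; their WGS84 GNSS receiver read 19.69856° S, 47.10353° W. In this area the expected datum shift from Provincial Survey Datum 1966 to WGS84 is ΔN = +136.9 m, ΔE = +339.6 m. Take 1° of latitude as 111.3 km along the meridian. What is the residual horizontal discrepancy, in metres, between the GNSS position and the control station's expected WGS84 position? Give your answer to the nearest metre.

Observed coordinate differences: Δφ = +0.00104°, Δλ = +0.00347°.
Converting to metres (1° lat = 111300 m, cos φ = 0.941473): observed ΔN = 115.8 m, observed ΔE = 363.6 m.
Subtracting the expected shift leaves a residual of 115.8 − (136.9) = -21.1 m north and 363.6 − (339.6) = 24.0 m east.
Residual distance = √((-21.1)² + 24.0²) = 32.0 m.

32 m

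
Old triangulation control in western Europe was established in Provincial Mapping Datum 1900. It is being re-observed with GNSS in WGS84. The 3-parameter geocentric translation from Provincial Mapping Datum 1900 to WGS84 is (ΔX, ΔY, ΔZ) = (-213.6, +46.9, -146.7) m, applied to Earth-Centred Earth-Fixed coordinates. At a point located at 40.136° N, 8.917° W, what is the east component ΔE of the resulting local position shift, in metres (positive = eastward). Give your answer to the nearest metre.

ΔE = 13 m

At φ = 40.136°, λ = -8.917°: sin φ = 0.644604, cos φ = 0.764517, sin λ = -0.155004, cos λ = 0.987914.
ΔE = −sin λ·ΔX + cos λ·ΔY = −(-0.155004)·(-213.6) + (0.987914)·(46.9) = 13.22 m.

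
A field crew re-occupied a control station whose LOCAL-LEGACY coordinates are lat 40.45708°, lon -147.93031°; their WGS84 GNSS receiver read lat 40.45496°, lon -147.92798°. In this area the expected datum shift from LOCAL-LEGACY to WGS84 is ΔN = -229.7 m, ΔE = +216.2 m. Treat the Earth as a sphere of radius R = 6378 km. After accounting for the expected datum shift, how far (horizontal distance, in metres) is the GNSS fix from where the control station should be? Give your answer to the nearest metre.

Observed coordinate differences: Δφ = -0.00212°, Δλ = +0.00233°.
Converting to metres (1° lat = 111317 m, cos φ = 0.760892): observed ΔN = -236.0 m, observed ΔE = 197.4 m.
Subtracting the expected shift leaves a residual of -236.0 − (-229.7) = -6.3 m north and 197.4 − (216.2) = -18.8 m east.
Residual distance = √((-6.3)² + (-18.8)²) = 19.9 m.

20 m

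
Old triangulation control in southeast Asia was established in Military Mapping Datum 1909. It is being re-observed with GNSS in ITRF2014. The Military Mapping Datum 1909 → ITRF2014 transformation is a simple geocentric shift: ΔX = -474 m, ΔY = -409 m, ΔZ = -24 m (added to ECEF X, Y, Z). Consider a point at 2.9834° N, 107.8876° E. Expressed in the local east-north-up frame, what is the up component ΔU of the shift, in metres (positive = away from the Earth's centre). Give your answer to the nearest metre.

At φ = 2.9834°, λ = 107.8876°: sin φ = 0.052047, cos φ = 0.998645, sin λ = 0.951661, cos λ = -0.307151.
ΔU = cos φ cos λ·ΔX + cos φ sin λ·ΔY + sin φ·ΔZ = (0.998645)(-0.307151)(-474) + (0.998645)(0.951661)(-409) + (0.052047)(-24) = -244.56 m.

ΔU = -245 m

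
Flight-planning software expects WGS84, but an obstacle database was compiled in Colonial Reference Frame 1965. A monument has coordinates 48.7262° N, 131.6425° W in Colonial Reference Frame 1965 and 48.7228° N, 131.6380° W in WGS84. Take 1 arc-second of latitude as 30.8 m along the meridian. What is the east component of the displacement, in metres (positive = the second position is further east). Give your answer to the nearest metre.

Δφ = 48.7228° − 48.7262° = -0.0034°; Δλ = -131.6380° − -131.6425° = +0.0045°.
1° of latitude = 3600 × 30.80 = 110880 m.
ΔN = Δφ × 110880 = -377.0 m; ΔE = Δλ × 110880 × cos(48.7262°) = +0.0045 × 110880 × 0.659658 = 329.1 m.

ΔE = 329 m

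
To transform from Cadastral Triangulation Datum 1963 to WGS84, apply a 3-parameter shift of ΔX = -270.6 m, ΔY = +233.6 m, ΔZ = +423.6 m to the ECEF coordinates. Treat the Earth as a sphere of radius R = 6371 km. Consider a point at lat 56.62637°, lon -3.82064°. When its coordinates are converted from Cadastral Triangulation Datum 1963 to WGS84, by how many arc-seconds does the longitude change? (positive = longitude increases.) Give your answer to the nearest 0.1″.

Δλ = 12.7″

sin φ = 0.835101, cos φ = 0.550096, sin λ = -0.066633, cos λ = 0.997778.
East component: ΔE = −sin λ·ΔX + cos λ·ΔY = −(-0.066633)(-270.6) + (0.997778)(233.6) = 215.05 m.
1° of latitude spans πR/180 = 111195 m; at latitude φ, 1° of longitude spans that × cos φ = 61167.9 m, so Δλ = 215.05 / 61167.9 × 3600 = 12.657″.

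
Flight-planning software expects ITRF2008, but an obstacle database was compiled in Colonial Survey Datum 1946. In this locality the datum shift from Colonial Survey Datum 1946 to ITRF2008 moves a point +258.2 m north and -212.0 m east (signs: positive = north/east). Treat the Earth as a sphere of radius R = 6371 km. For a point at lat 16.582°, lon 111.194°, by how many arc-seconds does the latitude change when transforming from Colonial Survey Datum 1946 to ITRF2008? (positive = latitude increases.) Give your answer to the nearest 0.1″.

On a sphere of radius R, 1 rad of latitude = R, so Δφ = ΔN / R = 258.2 / 6371000 = 4.0527e-05 rad = 8.359″.

Δφ = 8.4″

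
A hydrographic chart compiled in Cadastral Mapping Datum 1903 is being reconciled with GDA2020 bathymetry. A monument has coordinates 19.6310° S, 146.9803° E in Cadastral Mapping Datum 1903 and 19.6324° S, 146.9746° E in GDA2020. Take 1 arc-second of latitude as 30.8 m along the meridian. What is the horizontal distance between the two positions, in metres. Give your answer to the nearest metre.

Δφ = -19.6324° − -19.6310° = -0.0014°; Δλ = 146.9746° − 146.9803° = -0.0057°.
1° of latitude = 3600 × 30.80 = 110880 m.
ΔN = Δφ × 110880 = -155.2 m; ΔE = Δλ × 110880 × cos(-19.6310°) = -0.0057 × 110880 × 0.941876 = -595.3 m.
Distance = √(ΔE² + ΔN²) = √((-595.3)² + (-155.2)²) = 615.2 m.

615 m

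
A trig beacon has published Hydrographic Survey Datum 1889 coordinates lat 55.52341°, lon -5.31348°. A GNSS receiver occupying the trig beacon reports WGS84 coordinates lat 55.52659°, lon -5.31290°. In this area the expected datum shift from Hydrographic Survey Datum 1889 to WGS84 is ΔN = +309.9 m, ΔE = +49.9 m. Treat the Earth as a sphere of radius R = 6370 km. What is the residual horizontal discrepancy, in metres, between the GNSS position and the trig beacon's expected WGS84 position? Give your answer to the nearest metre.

46 m

Observed coordinate differences: Δφ = +0.00318°, Δλ = +0.00058°.
Converting to metres (1° lat = 111177 m, cos φ = 0.566069): observed ΔN = 353.5 m, observed ΔE = 36.5 m.
Subtracting the expected shift leaves a residual of 353.5 − (309.9) = 43.6 m north and 36.5 − (49.9) = -13.4 m east.
Residual distance = √(43.6² + (-13.4)²) = 45.7 m.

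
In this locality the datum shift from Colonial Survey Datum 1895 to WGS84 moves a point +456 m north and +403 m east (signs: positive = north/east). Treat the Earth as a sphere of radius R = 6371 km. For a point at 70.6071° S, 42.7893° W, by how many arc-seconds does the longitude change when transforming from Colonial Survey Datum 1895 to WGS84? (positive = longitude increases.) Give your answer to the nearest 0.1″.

At latitude -70.6071°, cos φ = 0.332044.
One radian of longitude at latitude φ spans R cos φ, so Δλ = ΔE / (R cos φ) = 403.0 / (6371000 × 0.332044) = 1.9050e-04 rad = 39.294″.

Δλ = 39.3″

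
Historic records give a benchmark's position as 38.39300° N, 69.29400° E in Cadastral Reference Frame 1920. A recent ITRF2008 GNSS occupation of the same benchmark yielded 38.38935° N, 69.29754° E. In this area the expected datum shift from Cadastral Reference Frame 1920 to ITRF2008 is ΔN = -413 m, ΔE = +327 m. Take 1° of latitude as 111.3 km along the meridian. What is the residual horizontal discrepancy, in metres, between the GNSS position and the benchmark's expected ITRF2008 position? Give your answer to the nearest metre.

Observed coordinate differences: Δφ = -0.00365°, Δλ = +0.00354°.
Converting to metres (1° lat = 111300 m, cos φ = 0.783769): observed ΔN = -406.2 m, observed ΔE = 308.8 m.
Subtracting the expected shift leaves a residual of -406.2 − (-413) = 6.8 m north and 308.8 − (327) = -18.2 m east.
Residual distance = √(6.8² + (-18.2)²) = 19.4 m.

19 m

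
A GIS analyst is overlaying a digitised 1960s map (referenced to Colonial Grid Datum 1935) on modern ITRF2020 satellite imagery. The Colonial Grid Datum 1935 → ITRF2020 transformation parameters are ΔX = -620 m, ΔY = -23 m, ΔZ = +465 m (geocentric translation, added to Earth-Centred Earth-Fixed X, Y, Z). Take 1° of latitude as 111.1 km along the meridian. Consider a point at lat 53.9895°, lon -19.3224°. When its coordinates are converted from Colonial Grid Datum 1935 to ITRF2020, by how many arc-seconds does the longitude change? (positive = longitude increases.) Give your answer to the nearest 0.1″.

Δλ = -12.5″

sin φ = 0.808909, cos φ = 0.587934, sin λ = -0.330883, cos λ = 0.943672.
East component: ΔE = −sin λ·ΔX + cos λ·ΔY = −(-0.330883)(-620) + (0.943672)(-23) = -226.85 m.
1° of latitude spans 111100 m; at latitude φ, 1° of longitude spans that × cos φ = 65319.4 m, so Δλ = -226.85 / 65319.4 × 3600 = -12.503″.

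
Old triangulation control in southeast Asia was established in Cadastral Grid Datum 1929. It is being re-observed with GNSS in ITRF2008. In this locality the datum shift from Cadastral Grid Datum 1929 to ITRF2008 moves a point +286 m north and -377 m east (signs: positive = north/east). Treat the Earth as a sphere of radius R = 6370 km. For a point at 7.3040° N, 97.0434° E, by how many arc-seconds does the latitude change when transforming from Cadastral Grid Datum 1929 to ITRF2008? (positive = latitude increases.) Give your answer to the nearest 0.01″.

Δφ = 9.26″

On a sphere of radius R, 1 rad of latitude = R, so Δφ = ΔN / R = 286.0 / 6370000 = 4.4898e-05 rad = 9.261″.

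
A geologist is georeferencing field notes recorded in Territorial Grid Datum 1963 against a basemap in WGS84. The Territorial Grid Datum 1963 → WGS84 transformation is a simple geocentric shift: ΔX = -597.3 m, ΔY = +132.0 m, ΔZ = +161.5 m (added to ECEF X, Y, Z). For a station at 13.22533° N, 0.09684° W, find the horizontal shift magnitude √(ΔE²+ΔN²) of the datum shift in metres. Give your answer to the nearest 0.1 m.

At φ = 13.22533°, λ = -0.09684°: sin φ = 0.228781, cos φ = 0.973478, sin λ = -0.001690, cos λ = 0.999999.
ΔE = −sin λ·ΔX + cos λ·ΔY = −(-0.001690)·(-597.3) + (0.999999)·(132.0) = 130.99 m.
ΔN = −sin φ cos λ·ΔX − sin φ sin λ·ΔY + cos φ·ΔZ = −(0.228781)(0.999999)(-597.3) − (0.228781)(-0.001690)(132.0) + (0.973478)(161.5) = 293.92 m.
Horizontal magnitude = √(ΔE² + ΔN²) = √(130.99² + 293.92²) = 321.79 m.

321.8 m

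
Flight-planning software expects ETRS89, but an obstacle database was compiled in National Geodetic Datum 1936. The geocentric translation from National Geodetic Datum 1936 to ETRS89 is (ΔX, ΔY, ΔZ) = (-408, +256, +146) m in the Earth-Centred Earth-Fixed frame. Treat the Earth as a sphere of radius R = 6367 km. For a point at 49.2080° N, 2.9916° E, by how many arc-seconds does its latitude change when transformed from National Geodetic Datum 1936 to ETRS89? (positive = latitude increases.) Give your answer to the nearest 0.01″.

Δφ = 12.76″

sin φ = 0.757086, cos φ = 0.653315, sin λ = 0.052190, cos λ = 0.998637.
North component: ΔN = −sin φ cos λ·ΔX − sin φ sin λ·ΔY + cos φ·ΔZ = −(0.757086)(0.998637)(-408) − (0.757086)(0.052190)(256) + (0.653315)(146) = 393.74 m.
1° of latitude spans πR/180 = 111125 m, so Δφ = 393.74 / 111125 × 3600 = 12.756″.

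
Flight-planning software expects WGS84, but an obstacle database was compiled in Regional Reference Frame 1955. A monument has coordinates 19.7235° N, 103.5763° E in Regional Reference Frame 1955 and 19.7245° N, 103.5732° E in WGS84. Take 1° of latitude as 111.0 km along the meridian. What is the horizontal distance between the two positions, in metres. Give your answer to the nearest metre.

Δφ = 19.7245° − 19.7235° = +0.0010°; Δλ = 103.5732° − 103.5763° = -0.0031°.
ΔN = Δφ × 111000 = 111.0 m; ΔE = Δλ × 111000 × cos(19.7235°) = -0.0031 × 111000 × 0.941332 = -323.9 m.
Distance = √(ΔE² + ΔN²) = √((-323.9)² + 111.0²) = 342.4 m.

342 m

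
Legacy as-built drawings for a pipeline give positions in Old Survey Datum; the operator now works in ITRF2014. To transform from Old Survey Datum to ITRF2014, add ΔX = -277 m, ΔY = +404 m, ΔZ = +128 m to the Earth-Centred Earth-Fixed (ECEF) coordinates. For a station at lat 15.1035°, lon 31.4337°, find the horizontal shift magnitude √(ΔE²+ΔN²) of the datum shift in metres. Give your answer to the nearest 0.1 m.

506.2 m

The local east axis at (φ, λ) is (−sin λ, cos λ, 0), so ΔE = −sin(31.4337°)·(-277) + cos(31.4337°)·404 = 489.17 m.
The local north axis is (−sin φ cos λ, −sin φ sin λ, cos φ), giving ΔN = 61.584 − 54.898 + 123.578 = 130.26 m.
Horizontal magnitude = √(ΔE² + ΔN²) = √(489.17² + 130.26²) = 506.22 m.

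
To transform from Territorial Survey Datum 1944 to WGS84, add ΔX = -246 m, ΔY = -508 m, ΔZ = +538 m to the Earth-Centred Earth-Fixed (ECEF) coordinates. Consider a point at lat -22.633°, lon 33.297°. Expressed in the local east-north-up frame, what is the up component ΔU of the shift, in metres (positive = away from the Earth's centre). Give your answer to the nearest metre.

ΔU = -654 m

The local up (radial) axis is (cos φ cos λ, cos φ sin λ, sin φ), giving ΔU = -189.781 − 257.404 − 207.037 = -654.22 m.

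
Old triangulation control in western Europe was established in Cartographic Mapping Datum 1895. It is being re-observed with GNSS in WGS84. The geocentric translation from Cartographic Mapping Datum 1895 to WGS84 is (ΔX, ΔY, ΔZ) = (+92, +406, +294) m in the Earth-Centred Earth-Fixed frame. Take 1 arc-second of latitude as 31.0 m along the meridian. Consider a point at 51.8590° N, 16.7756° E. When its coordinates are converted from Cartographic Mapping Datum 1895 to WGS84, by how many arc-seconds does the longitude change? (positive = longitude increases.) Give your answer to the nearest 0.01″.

Δλ = 18.92″

sin φ = 0.786493, cos φ = 0.617599, sin λ = 0.288624, cos λ = 0.957442.
East component: ΔE = −sin λ·ΔX + cos λ·ΔY = −(0.288624)(92) + (0.957442)(406) = 362.17 m.
1° of latitude spans 3600 × 31.00 = 111600 m; at latitude φ, 1° of longitude spans that × cos φ = 68924.0 m, so Δλ = 362.17 / 68924.0 × 3600 = 18.917″.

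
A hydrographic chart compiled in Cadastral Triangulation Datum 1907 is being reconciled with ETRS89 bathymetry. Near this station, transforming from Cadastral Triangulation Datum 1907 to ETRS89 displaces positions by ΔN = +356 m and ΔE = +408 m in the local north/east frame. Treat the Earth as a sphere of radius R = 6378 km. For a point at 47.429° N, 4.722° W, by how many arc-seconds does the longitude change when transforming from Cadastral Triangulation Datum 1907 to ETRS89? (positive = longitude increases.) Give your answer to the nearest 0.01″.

At latitude 47.429°, cos φ = 0.676503.
One radian of longitude at latitude φ spans R cos φ, so Δλ = ΔE / (R cos φ) = 408.0 / (6378000 × 0.676503) = 9.4560e-05 rad = 19.504″.

Δλ = 19.50″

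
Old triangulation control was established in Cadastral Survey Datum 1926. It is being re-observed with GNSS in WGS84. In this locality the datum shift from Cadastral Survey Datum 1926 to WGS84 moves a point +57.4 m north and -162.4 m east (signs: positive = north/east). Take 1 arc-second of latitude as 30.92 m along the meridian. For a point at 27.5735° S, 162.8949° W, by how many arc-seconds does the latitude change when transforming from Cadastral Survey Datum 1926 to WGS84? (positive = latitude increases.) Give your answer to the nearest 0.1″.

Δφ = 1.9″

1″ of latitude = 30.92 m, so Δφ = 57.4 / 30.92 = 1.856″.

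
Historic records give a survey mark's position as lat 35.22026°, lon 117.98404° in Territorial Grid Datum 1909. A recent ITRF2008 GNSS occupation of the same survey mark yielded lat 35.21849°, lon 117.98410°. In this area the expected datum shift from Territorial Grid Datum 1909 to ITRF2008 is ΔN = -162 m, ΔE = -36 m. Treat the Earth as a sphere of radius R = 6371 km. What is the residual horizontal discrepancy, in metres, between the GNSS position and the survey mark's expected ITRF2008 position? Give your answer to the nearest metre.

Observed coordinate differences: Δφ = -0.00177°, Δλ = +0.00006°.
Converting to metres (1° lat = 111195 m, cos φ = 0.816941): observed ΔN = -196.8 m, observed ΔE = 5.5 m.
Subtracting the expected shift leaves a residual of -196.8 − (-162) = -34.8 m north and 5.5 − (-36) = 41.5 m east.
Residual distance = √((-34.8)² + 41.5²) = 54.1 m.

54 m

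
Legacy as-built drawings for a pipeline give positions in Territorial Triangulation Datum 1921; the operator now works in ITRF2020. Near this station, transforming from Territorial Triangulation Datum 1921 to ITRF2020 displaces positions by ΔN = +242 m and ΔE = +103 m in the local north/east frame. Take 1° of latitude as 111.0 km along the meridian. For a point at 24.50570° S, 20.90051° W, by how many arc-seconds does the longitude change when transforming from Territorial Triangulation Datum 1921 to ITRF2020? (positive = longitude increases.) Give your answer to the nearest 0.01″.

Δλ = 3.67″

At latitude -24.50570°, cos φ = 0.909920.
1° of longitude at this latitude = 111.0 × cos φ = 101.00 km, so Δλ = 103.0 / 101001.1 = 0.0010198° = 3.671″.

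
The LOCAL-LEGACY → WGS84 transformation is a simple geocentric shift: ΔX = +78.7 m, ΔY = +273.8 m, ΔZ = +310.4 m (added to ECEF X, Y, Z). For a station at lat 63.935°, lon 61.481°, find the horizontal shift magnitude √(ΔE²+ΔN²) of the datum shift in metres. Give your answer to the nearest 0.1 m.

The local east axis at (φ, λ) is (−sin λ, cos λ, 0), so ΔE = −sin(61.481°)·78.7 + cos(61.481°)·273.8 = 61.58 m.
The local north axis is (−sin φ cos λ, −sin φ sin λ, cos φ), giving ΔN = -33.754 − 216.109 + 136.387 = -113.48 m.
Horizontal magnitude = √(ΔE² + ΔN²) = √(61.58² + (-113.48)²) = 129.11 m.

129.1 m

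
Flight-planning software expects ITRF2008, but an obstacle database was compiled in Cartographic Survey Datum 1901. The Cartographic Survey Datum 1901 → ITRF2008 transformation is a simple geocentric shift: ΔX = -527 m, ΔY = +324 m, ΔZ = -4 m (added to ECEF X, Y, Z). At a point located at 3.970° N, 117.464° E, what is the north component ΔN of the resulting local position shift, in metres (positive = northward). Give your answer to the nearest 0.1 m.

At φ = 3.970°, λ = 117.464°: sin φ = 0.069234, cos φ = 0.997600, sin λ = 0.887301, cos λ = -0.461191.
ΔN = −sin φ cos λ·ΔX − sin φ sin λ·ΔY + cos φ·ΔZ = −(0.069234)(-0.461191)(-527) − (0.069234)(0.887301)(324) + (0.997600)(-4) = -40.72 m.

ΔN = -40.7 m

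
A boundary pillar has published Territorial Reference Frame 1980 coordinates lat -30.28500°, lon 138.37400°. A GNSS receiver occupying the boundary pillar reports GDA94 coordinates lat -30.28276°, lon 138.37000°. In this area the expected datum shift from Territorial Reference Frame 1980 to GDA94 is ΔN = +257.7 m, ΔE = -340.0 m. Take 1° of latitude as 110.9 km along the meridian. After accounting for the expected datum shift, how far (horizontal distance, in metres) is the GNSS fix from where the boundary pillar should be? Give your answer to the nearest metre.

44 m

Observed coordinate differences: Δφ = +0.00224°, Δλ = -0.00400°.
Converting to metres (1° lat = 110900 m, cos φ = 0.863528): observed ΔN = 248.4 m, observed ΔE = -383.1 m.
Subtracting the expected shift leaves a residual of 248.4 − (257.7) = -9.3 m north and -383.1 − (-340.0) = -43.1 m east.
Residual distance = √((-9.3)² + (-43.1)²) = 44.1 m.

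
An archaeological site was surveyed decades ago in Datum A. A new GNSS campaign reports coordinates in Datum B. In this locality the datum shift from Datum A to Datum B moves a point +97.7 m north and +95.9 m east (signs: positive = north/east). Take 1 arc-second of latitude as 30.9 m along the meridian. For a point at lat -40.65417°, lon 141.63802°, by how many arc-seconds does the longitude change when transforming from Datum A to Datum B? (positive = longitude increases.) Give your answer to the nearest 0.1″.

Δλ = 4.1″

At latitude -40.65417°, cos φ = 0.758656.
1″ of longitude at this latitude = 30.90 × cos φ = 23.4425 m, so Δλ = 95.9 / 23.4425 = 4.091″.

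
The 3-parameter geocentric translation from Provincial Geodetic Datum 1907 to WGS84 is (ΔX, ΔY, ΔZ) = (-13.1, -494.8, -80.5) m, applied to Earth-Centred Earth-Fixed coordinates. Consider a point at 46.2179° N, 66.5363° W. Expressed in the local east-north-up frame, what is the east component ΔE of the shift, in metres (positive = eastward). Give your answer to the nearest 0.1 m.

ΔE = -209.0 m

The local east axis at (φ, λ) is (−sin λ, cos λ, 0), so ΔE = −sin(-66.5363°)·(-13.1) + cos(-66.5363°)·(-494.8) = -209.03 m.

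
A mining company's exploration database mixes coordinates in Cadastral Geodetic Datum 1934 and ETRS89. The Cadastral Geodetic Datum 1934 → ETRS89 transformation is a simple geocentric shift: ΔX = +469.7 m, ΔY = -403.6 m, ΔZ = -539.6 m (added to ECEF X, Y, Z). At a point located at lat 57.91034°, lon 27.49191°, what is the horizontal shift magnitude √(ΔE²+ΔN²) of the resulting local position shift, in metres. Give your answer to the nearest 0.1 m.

The local east axis at (φ, λ) is (−sin λ, cos λ, 0), so ΔE = −sin(27.49191°)·469.7 + cos(27.49191°)·(-403.6) = -574.85 m.
The local north axis is (−sin φ cos λ, −sin φ sin λ, cos φ), giving ΔN = -353.001 + 157.846 − 286.660 = -481.82 m.
Horizontal magnitude = √(ΔE² + ΔN²) = √((-574.85)² + (-481.82)²) = 750.06 m.

750.1 m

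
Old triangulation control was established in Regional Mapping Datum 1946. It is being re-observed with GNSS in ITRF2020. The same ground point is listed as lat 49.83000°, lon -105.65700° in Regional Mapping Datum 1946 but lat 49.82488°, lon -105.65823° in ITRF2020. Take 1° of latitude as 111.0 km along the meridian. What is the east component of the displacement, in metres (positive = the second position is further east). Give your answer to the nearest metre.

ΔE = -88 m

Δφ = 49.82488° − 49.83000° = -0.00512°; Δλ = -105.65823° − -105.65700° = -0.00123°.
ΔN = Δφ × 111000 = -568.3 m; ΔE = Δλ × 111000 × cos(49.83000°) = -0.00123 × 111000 × 0.645058 = -88.1 m.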